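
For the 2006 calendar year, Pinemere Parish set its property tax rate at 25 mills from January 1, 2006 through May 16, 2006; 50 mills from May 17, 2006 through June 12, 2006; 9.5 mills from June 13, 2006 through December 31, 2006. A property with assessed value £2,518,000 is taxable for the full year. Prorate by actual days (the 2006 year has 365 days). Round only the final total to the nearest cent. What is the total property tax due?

January 1 – May 16, 2006: 136 days at 25 mills → £2,518,000 × 2.5% × 136/365 = £23,455.3425
May 17 – June 12, 2006: 27 days at 50 mills → £2,518,000 × 5% × 27/365 = £9,313.1507
June 13 – December 31, 2006: 202 days at 9.5 mills → £2,518,000 × 0.95% × 202/365 = £13,238.4712
Total = £46,006.9644

£46,006.96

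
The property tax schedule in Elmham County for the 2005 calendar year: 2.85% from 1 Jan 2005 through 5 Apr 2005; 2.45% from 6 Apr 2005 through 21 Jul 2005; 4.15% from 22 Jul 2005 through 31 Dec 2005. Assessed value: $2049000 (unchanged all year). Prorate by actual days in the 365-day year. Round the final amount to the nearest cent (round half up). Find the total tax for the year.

$67889.26

1 Jan – 5 Apr 2005: 95 days at 2.85% → $2049000 × 2.85% × 95/365 = $15199.0890
6 Apr – 21 Jul 2005: 107 days at 2.45% → $2049000 × 2.45% × 107/365 = $14716.3110
22 Jul – 31 Dec 2005: 163 days at 4.15% → $2049000 × 4.15% × 163/365 = $37973.8644
Total = $67889.2644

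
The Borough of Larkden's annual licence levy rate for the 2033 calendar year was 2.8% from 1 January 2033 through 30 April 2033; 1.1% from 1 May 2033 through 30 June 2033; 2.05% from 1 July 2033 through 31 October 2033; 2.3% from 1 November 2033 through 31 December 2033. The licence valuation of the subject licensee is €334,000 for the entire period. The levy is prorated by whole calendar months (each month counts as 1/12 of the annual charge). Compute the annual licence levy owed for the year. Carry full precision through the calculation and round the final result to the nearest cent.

1 January – 30 April 2033: 4 months at 2.8% → €334,000 × 2.8% × 4/12 = €3,117.3333
1 May – 30 June 2033: 2 months at 1.1% → €334,000 × 1.1% × 2/12 = €612.3333
1 July – 31 October 2033: 4 months at 2.05% → €334,000 × 2.05% × 4/12 = €2,282.3333
1 November – 31 December 2033: 2 months at 2.3% → €334,000 × 2.3% × 2/12 = €1,280.3333
Total = €7,292.3333

€7,292.33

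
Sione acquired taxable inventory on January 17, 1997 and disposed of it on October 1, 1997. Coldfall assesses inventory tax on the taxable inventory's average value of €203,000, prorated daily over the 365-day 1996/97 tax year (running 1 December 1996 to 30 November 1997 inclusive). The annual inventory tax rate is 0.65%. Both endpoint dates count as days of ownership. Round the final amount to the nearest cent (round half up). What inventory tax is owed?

Days held (January 17 – October 1, 1997): 258 out of 365
Tax = €203,000 × 0.65% × 258/365 = €932.6877

€932.69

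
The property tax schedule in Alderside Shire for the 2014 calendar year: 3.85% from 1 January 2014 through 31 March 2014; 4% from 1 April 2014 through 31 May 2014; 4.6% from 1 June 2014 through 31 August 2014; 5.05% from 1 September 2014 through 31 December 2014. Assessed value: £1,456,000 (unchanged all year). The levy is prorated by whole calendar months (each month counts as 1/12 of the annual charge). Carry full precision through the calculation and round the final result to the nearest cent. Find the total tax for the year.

£64,974.00

1 January – 31 March 2014: 3 months at 3.85% → £1,456,000 × 3.85% × 3/12 = £14,014.0000
1 April – 31 May 2014: 2 months at 4% → £1,456,000 × 4% × 2/12 = £9,706.6667
1 June – 31 August 2014: 3 months at 4.6% → £1,456,000 × 4.6% × 3/12 = £16,744.0000
1 September – 31 December 2014: 4 months at 5.05% → £1,456,000 × 5.05% × 4/12 = £24,509.3333
Total = £64,974.0000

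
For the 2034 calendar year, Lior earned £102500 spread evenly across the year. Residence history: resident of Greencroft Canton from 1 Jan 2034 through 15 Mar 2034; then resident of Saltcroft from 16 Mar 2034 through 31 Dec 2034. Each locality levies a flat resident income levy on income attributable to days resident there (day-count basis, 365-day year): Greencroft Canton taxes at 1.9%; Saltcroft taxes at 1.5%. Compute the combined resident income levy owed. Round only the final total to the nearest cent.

Greencroft Canton, 1 Jan – 15 Mar 2034: 74 days → £102500 × 1.9% × 74/365 = £394.8356
Saltcroft, 16 Mar – 31 Dec 2034: 291 days → £102500 × 1.5% × 291/365 = £1225.7877
Total = £1620.6233

£1620.62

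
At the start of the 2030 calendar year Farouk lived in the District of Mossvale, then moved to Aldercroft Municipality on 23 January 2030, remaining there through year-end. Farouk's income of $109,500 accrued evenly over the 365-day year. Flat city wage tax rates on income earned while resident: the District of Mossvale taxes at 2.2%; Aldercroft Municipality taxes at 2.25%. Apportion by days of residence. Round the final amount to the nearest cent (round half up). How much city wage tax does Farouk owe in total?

$2,460.45

The District of Mossvale, 1 January – 22 January 2030: 22 days → $109,500 × 2.2% × 22/365 = $145.2000
Aldercroft Municipality, 23 January – 31 December 2030: 343 days → $109,500 × 2.25% × 343/365 = $2,315.2500
Total = $2,460.4500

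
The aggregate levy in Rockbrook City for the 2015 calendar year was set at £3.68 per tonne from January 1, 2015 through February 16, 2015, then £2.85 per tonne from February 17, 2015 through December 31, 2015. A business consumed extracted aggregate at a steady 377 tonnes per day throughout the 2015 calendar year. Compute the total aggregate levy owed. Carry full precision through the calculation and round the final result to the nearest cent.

£406,881.02

January 1 – February 16, 2015: 47 days × 377 tonnes/day = 17,719 tonnes at £3.68/tonne → £65,205.92
February 17 – December 31, 2015: 318 days × 377 tonnes/day = 119,886 tonnes at £2.85/tonne → £341,675.10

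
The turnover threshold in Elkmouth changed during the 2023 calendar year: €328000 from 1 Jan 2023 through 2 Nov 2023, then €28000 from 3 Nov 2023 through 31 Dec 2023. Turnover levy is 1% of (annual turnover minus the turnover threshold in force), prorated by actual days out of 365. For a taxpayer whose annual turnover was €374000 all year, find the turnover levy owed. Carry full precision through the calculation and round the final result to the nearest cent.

€944.93

1 Jan – 2 Nov 2023: 306 days, exemption €328000 → (€374000 − €328000) × 1% × 306/365 = €385.6438
3 Nov – 31 Dec 2023: 59 days, exemption €28000 → (€374000 − €28000) × 1% × 59/365 = €559.2877
Total = €944.9315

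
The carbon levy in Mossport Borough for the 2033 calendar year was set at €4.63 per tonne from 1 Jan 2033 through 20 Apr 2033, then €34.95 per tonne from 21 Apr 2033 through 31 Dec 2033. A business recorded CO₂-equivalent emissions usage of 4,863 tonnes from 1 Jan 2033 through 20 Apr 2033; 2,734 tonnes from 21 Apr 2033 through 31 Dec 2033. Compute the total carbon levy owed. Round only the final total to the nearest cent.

€118,068.99

1 Jan – 20 Apr 2033: 4,863 tonnes at €4.63/tonne → €22,515.69
21 Apr – 31 Dec 2033: 2,734 tonnes at €34.95/tonne → €95,553.30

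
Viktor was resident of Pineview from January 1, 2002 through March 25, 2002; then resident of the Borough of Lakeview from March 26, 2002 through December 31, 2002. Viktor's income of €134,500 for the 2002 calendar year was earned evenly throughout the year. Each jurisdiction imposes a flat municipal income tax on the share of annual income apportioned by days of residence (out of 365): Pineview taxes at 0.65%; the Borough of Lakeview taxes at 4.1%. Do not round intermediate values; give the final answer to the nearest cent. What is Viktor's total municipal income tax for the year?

€4,446.61

Pineview, January 1 – March 25, 2002: 84 days → €134,500 × 0.65% × 84/365 = €201.1973
The Borough of Lakeview, March 26 – December 31, 2002: 281 days → €134,500 × 4.1% × 281/365 = €4,245.4096
Total = €4,446.6068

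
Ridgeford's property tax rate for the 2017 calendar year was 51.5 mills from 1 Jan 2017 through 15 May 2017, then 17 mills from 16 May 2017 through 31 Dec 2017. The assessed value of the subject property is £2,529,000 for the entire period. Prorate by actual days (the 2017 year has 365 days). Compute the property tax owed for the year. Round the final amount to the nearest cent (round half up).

£75,263.73

1 Jan – 15 May 2017: 135 days at 51.5 mills → £2,529,000 × 5.15% × 135/365 = £48,172.2534
16 May – 31 Dec 2017: 230 days at 17 mills → £2,529,000 × 1.7% × 230/365 = £27,091.4795
Total = £75,263.7329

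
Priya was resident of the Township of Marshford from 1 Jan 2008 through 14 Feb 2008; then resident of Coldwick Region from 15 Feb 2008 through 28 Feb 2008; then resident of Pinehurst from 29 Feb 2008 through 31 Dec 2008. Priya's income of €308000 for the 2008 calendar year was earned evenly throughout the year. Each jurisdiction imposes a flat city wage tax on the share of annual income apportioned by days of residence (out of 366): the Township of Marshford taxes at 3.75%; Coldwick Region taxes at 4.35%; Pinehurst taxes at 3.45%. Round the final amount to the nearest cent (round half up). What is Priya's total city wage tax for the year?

€10845.64

The Township of Marshford, 1 Jan – 14 Feb 2008: 45 days → €308000 × 3.75% × 45/366 = €1420.0820
Coldwick Region, 15 Feb – 28 Feb 2008: 14 days → €308000 × 4.35% × 14/366 = €512.4918
Pinehurst, 29 Feb – 31 Dec 2008: 307 days → €308000 × 3.45% × 307/366 = €8913.0656
Total = €10845.6393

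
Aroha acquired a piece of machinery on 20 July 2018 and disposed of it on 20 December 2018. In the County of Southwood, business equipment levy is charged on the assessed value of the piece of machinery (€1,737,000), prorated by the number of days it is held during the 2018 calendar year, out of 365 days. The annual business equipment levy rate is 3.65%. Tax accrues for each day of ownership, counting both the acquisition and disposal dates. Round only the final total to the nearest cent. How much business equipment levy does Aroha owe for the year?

€26,749.80

Days held (20 July – 20 December 2018): 154 out of 365
Tax = €1,737,000 × 3.65% × 154/365 = €26,749.8000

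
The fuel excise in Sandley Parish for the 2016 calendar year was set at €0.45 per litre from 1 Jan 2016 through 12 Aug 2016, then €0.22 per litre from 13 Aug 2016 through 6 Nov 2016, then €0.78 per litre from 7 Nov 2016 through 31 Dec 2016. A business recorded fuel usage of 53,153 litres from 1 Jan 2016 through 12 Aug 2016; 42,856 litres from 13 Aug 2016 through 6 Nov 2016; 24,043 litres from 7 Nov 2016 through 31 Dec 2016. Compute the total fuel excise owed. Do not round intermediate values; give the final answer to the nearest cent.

1 Jan – 12 Aug 2016: 53,153 litres at €0.45/litre → €23,918.85
13 Aug – 6 Nov 2016: 42,856 litres at €0.22/litre → €9,428.32
7 Nov – 31 Dec 2016: 24,043 litres at €0.78/litre → €18,753.54

€52,100.71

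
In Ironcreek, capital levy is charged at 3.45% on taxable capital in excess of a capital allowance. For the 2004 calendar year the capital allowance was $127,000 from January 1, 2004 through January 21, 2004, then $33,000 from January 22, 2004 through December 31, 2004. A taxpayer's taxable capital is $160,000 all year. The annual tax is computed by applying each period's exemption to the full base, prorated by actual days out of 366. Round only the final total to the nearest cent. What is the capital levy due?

$4,195.43

January 1 – January 21, 2004: 21 days, exemption $127,000 → ($160,000 − $127,000) × 3.45% × 21/366 = $65.3238
January 22 – December 31, 2004: 345 days, exemption $33,000 → ($160,000 − $33,000) × 3.45% × 345/366 = $4,130.1025
Total = $4,195.4262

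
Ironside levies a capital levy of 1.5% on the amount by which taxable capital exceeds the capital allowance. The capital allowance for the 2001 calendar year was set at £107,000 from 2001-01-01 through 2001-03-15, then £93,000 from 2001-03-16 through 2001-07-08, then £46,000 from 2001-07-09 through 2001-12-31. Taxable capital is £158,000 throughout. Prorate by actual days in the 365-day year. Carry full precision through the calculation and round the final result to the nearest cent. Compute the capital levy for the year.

2001-01-01 to 2001-03-15: 74 days, exemption £107,000 → (£158,000 − £107,000) × 1.5% × 74/365 = £155.0959
2001-03-16 to 2001-07-08: 115 days, exemption £93,000 → (£158,000 − £93,000) × 1.5% × 115/365 = £307.1918
2001-07-09 to 2001-12-31: 176 days, exemption £46,000 → (£158,000 − £46,000) × 1.5% × 176/365 = £810.0822
Total = £1,272.3699

£1,272.37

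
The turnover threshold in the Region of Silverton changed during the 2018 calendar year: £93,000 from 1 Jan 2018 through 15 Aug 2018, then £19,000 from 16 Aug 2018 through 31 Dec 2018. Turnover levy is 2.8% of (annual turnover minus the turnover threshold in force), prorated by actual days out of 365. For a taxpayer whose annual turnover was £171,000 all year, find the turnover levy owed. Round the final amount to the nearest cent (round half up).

1 Jan – 15 Aug 2018: 227 days, exemption £93,000 → (£171,000 − £93,000) × 2.8% × 227/365 = £1,358.2685
16 Aug – 31 Dec 2018: 138 days, exemption £19,000 → (£171,000 − £19,000) × 2.8% × 138/365 = £1,609.1178
Total = £2,967.3863

£2,967.39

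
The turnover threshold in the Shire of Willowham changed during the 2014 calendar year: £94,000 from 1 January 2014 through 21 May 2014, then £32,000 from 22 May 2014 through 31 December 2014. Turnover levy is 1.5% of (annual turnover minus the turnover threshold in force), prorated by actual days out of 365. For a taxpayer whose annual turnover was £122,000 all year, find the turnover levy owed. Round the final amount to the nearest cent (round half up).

1 January – 21 May 2014: 141 days, exemption £94,000 → (£122,000 − £94,000) × 1.5% × 141/365 = £162.2466
22 May – 31 December 2014: 224 days, exemption £32,000 → (£122,000 − £32,000) × 1.5% × 224/365 = £828.4932
Total = £990.7397

£990.74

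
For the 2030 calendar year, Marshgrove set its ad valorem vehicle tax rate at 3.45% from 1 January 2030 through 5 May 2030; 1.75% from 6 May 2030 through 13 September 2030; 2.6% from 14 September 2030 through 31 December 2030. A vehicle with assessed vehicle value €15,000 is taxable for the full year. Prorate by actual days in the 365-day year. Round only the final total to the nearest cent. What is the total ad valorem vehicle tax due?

€387.90

1 January – 5 May 2030: 125 days at 3.45% → €15,000 × 3.45% × 125/365 = €177.2260
6 May – 13 September 2030: 131 days at 1.75% → €15,000 × 1.75% × 131/365 = €94.2123
14 September – 31 December 2030: 109 days at 2.6% → €15,000 × 2.6% × 109/365 = €116.4658
Total = €387.9041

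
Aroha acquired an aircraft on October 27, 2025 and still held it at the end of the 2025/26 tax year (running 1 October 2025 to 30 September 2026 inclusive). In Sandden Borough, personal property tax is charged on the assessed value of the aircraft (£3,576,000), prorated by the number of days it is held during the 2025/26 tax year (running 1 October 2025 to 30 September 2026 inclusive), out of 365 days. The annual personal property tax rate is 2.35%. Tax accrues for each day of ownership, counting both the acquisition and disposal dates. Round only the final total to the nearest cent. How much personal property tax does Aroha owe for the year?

Days held (October 27, 2025 – September 30, 2026): 339 out of 365
Tax = £3,576,000 × 2.35% × 339/365 = £78,049.8740

£78,049.87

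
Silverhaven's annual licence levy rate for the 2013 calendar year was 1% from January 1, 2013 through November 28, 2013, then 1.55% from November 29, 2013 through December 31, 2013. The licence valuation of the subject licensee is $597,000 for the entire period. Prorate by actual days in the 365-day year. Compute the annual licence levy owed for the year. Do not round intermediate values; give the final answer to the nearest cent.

$6,266.86

January 1 – November 28, 2013: 332 days at 1% → $597,000 × 1% × 332/365 = $5,430.2466
November 29 – December 31, 2013: 33 days at 1.55% → $597,000 × 1.55% × 33/365 = $836.6178
Total = $6,266.8644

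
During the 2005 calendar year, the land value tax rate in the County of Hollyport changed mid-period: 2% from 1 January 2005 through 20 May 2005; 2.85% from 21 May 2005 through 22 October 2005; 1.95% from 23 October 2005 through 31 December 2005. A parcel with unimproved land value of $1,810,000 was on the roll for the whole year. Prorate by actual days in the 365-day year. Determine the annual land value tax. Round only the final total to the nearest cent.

1 January – 20 May 2005: 140 days at 2% → $1,810,000 × 2% × 140/365 = $13,884.9315
21 May – 22 October 2005: 155 days at 2.85% → $1,810,000 × 2.85% × 155/365 = $21,905.9589
23 October – 31 December 2005: 70 days at 1.95% → $1,810,000 × 1.95% × 70/365 = $6,768.9041
Total = $42,559.7945

$42,559.79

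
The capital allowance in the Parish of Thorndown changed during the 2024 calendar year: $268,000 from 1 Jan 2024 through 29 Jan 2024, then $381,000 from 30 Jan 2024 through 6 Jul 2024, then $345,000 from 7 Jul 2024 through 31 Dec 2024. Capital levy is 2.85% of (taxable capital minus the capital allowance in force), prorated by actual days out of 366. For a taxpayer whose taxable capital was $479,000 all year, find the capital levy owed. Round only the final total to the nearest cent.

1 Jan – 29 Jan 2024: 29 days, exemption $268,000 → ($479,000 − $268,000) × 2.85% × 29/366 = $476.4795
30 Jan – 6 Jul 2024: 159 days, exemption $381,000 → ($479,000 − $381,000) × 2.85% × 159/366 = $1,213.3525
7 Jul – 31 Dec 2024: 178 days, exemption $345,000 → ($479,000 − $345,000) × 2.85% × 178/366 = $1,857.3279
Total = $3,547.1598

$3,547.16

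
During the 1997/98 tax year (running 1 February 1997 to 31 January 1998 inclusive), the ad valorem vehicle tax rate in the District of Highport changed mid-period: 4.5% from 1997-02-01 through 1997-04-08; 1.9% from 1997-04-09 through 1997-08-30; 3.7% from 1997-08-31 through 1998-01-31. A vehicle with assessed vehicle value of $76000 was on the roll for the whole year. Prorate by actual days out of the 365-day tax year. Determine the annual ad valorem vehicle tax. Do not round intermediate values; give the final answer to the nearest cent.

$2383.90

1997-02-01 to 1997-04-08: 67 days at 4.5% → $76000 × 4.5% × 67/365 = $627.7808
1997-04-09 to 1997-08-30: 144 days at 1.9% → $76000 × 1.9% × 144/365 = $569.6877
1997-08-31 to 1998-01-31: 154 days at 3.7% → $76000 × 3.7% × 154/365 = $1186.4329
Total = $2383.9014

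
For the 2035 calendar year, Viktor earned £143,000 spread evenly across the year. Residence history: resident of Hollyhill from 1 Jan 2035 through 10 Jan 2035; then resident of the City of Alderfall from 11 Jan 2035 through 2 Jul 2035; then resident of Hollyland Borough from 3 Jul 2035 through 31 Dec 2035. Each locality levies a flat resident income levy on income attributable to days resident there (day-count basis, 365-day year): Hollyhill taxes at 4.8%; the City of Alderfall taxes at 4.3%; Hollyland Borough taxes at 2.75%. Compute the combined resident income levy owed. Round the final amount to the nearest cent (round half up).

£5,063.38

Hollyhill, 1 Jan – 10 Jan 2035: 10 days → £143,000 × 4.8% × 10/365 = £188.0548
The City of Alderfall, 11 Jan – 2 Jul 2035: 173 days → £143,000 × 4.3% × 173/365 = £2,914.4575
Hollyland Borough, 3 Jul – 31 Dec 2035: 182 days → £143,000 × 2.75% × 182/365 = £1,960.8630
Total = £5,063.3753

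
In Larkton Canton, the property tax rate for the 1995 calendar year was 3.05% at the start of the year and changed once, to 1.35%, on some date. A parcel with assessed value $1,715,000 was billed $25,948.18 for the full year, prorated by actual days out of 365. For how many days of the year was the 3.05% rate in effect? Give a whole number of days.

Let d = days at the first rate; then 365 − d days at the second rate.
$1,715,000 × [3.05%·d + 1.35%·(365−d)] / 365 = $25,948.18
Solving gives d = 35, so the new rate took effect on February 5, 1995.

35 days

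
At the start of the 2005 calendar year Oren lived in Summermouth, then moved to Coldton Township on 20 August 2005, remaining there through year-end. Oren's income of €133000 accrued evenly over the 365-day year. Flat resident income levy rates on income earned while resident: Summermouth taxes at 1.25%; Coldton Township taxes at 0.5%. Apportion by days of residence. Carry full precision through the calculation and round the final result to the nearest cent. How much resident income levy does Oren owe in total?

€1296.29

Summermouth, 1 January – 19 August 2005: 231 days → €133000 × 1.25% × 231/365 = €1052.1575
Coldton Township, 20 August – 31 December 2005: 134 days → €133000 × 0.5% × 134/365 = €244.1370
Total = €1296.2945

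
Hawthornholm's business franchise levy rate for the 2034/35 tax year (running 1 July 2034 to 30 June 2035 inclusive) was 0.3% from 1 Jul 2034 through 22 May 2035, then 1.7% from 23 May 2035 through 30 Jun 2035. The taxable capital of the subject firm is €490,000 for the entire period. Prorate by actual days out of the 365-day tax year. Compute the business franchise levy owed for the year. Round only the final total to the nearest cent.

1 Jul 2034 – 22 May 2035: 326 days at 0.3% → €490,000 × 0.3% × 326/365 = €1,312.9315
23 May – 30 Jun 2035: 39 days at 1.7% → €490,000 × 1.7% × 39/365 = €890.0548
Total = €2,202.9863

€2,202.99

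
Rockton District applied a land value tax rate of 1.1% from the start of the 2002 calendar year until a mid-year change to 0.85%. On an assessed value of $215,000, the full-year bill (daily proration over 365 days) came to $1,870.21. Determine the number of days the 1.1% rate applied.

Let d = days at the first rate; then 365 − d days at the second rate.
$215,000 × [1.1%·d + 0.85%·(365−d)] / 365 = $1,870.21
Solving gives d = 29, so the new rate took effect on 30 January 2002.

29 days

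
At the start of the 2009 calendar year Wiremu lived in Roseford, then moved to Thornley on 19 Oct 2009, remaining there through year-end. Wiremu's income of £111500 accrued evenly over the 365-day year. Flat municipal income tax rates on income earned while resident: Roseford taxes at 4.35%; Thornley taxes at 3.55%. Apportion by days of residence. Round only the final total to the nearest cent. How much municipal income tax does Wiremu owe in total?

£4669.41

Roseford, 1 Jan – 18 Oct 2009: 291 days → £111500 × 4.35% × 291/365 = £3866.9116
Thornley, 19 Oct – 31 Dec 2009: 74 days → £111500 × 3.55% × 74/365 = £802.4945
Total = £4669.4062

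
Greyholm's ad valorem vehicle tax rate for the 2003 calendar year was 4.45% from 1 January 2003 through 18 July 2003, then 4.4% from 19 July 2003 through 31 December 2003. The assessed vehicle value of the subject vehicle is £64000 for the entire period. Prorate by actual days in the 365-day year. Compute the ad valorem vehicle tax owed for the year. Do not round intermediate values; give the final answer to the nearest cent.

£2833.45

1 January – 18 July 2003: 199 days at 4.45% → £64000 × 4.45% × 199/365 = £1552.7452
19 July – 31 December 2003: 166 days at 4.4% → £64000 × 4.4% × 166/365 = £1280.7014
Total = £2833.4466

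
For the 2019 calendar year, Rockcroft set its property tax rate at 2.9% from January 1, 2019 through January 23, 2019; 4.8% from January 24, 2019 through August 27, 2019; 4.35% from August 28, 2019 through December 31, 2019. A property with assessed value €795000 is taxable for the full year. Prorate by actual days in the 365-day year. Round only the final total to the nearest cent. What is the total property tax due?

€35973.21

January 1 – January 23, 2019: 23 days at 2.9% → €795000 × 2.9% × 23/365 = €1452.7808
January 24 – August 27, 2019: 216 days at 4.8% → €795000 × 4.8% × 216/365 = €22582.3562
August 28 – December 31, 2019: 126 days at 4.35% → €795000 × 4.35% × 126/365 = €11938.0685
Total = €35973.2055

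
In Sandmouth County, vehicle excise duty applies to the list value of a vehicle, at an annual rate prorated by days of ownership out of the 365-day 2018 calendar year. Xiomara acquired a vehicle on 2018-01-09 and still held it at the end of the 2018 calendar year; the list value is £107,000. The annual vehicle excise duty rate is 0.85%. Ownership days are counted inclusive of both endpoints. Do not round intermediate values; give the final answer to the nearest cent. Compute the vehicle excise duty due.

Days held (2018-01-09 to 2018-12-31): 357 out of 365
Tax = £107,000 × 0.85% × 357/365 = £889.5658

£889.57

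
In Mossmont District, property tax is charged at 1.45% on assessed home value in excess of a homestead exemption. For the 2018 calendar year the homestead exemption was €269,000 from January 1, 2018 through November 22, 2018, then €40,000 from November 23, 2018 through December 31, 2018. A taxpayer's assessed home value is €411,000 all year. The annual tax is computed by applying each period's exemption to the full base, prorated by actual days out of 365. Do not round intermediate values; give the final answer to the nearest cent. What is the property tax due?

January 1 – November 22, 2018: 326 days, exemption €269,000 → (€411,000 − €269,000) × 1.45% × 326/365 = €1,838.9973
November 23 – December 31, 2018: 39 days, exemption €40,000 → (€411,000 − €40,000) × 1.45% × 39/365 = €574.7959
Total = €2,413.7932

€2,413.79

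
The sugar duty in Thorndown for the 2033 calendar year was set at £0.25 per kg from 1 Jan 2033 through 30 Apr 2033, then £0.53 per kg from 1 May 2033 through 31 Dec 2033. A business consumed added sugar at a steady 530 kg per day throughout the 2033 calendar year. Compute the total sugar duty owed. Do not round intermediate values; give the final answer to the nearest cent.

£84720.50

1 Jan – 30 Apr 2033: 120 days × 530 kg/day = 63,600 kg at £0.25/kg → £15900.00
1 May – 31 Dec 2033: 245 days × 530 kg/day = 129,850 kg at £0.53/kg → £68820.50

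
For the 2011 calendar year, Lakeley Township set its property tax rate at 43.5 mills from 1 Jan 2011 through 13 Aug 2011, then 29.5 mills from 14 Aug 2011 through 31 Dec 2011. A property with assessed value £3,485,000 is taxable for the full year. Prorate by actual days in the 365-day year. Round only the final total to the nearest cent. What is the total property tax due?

1 Jan – 13 Aug 2011: 225 days at 43.5 mills → £3,485,000 × 4.35% × 225/365 = £93,450.5137
14 Aug – 31 Dec 2011: 140 days at 29.5 mills → £3,485,000 × 2.95% × 140/365 = £39,433.0137
Total = £132,883.5274

£132,883.53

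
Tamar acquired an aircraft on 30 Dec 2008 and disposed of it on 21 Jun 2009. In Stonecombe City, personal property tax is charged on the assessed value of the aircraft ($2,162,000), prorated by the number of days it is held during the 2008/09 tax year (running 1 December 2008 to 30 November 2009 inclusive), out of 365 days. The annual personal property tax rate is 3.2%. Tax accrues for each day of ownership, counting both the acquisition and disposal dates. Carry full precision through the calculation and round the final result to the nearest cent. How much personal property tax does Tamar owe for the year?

Days held (30 Dec 2008 – 21 Jun 2009): 174 out of 365
Tax = $2,162,000 × 3.2% × 174/365 = $32,980.8658

$32,980.87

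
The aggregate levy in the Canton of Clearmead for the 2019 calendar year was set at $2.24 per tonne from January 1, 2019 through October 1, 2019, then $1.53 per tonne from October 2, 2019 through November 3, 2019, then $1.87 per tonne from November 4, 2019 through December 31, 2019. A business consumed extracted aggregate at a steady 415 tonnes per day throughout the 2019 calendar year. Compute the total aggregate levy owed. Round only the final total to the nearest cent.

$320,674.65

January 1 – October 1, 2019: 274 days × 415 tonnes/day = 113,710 tonnes at $2.24/tonne → $254,710.40
October 2 – November 3, 2019: 33 days × 415 tonnes/day = 13,695 tonnes at $1.53/tonne → $20,953.35
November 4 – December 31, 2019: 58 days × 415 tonnes/day = 24,070 tonnes at $1.87/tonne → $45,010.90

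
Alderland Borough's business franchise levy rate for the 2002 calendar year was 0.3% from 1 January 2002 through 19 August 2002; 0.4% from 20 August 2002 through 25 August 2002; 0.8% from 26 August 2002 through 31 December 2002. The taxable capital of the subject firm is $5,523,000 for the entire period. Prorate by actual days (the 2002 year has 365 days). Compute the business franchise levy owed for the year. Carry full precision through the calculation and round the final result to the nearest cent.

1 January – 19 August 2002: 231 days at 0.3% → $5,523,000 × 0.3% × 231/365 = $10,486.1342
20 August – 25 August 2002: 6 days at 0.4% → $5,523,000 × 0.4% × 6/365 = $363.1562
26 August – 31 December 2002: 128 days at 0.8% → $5,523,000 × 0.8% × 128/365 = $15,494.6630
Total = $26,343.9534

$26,343.95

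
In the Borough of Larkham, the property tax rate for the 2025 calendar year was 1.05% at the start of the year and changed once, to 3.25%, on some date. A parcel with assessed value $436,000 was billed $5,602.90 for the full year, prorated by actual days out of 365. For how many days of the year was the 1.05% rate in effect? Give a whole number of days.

326 days

Let d = days at the first rate; then 365 − d days at the second rate.
$436,000 × [1.05%·d + 3.25%·(365−d)] / 365 = $5,602.90
Solving gives d = 326, so the new rate took effect on 23 Nov 2025.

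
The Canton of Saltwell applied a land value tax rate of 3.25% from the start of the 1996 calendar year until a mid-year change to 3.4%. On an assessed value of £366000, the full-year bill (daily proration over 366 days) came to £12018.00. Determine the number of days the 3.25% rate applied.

284 days

Let d = days at the first rate; then 366 − d days at the second rate.
£366000 × [3.25%·d + 3.4%·(366−d)] / 366 = £12018.00
Solving gives d = 284, so the new rate took effect on 11 October 1996.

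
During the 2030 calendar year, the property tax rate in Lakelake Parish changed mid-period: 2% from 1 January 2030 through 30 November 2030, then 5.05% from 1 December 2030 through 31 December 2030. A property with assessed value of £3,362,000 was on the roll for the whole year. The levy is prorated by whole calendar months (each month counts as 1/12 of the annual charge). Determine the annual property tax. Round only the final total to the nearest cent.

£75,785.08

1 January – 30 November 2030: 11 months at 2% → £3,362,000 × 2% × 11/12 = £61,636.6667
1 December – 31 December 2030: 1 month at 5.05% → £3,362,000 × 5.05% × 1/12 = £14,148.4167
Total = £75,785.0833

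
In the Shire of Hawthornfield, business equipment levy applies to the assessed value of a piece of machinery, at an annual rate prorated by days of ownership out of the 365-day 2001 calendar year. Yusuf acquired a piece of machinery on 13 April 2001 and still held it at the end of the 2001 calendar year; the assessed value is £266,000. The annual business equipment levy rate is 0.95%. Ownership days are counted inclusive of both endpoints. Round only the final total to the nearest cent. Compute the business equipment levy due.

£1,820.82

Days held (13 April – 31 December 2001): 263 out of 365
Tax = £266,000 × 0.95% × 263/365 = £1,820.8247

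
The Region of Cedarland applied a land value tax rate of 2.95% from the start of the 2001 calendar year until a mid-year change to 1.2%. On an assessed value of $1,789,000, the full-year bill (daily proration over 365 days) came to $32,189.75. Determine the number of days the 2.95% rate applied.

125 days

Let d = days at the first rate; then 365 − d days at the second rate.
$1,789,000 × [2.95%·d + 1.2%·(365−d)] / 365 = $32,189.75
Solving gives d = 125, so the new rate took effect on May 6, 2001.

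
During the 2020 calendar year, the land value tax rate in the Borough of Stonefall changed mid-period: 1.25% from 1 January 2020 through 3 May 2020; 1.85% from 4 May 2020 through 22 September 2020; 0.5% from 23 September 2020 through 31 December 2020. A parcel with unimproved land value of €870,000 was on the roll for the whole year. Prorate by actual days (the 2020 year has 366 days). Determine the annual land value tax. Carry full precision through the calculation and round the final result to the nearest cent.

1 January – 3 May 2020: 124 days at 1.25% → €870,000 × 1.25% × 124/366 = €3,684.4262
4 May – 22 September 2020: 142 days at 1.85% → €870,000 × 1.85% × 142/366 = €6,244.5082
23 September – 31 December 2020: 100 days at 0.5% → €870,000 × 0.5% × 100/366 = €1,188.5246
Total = €11,117.4590

€11,117.46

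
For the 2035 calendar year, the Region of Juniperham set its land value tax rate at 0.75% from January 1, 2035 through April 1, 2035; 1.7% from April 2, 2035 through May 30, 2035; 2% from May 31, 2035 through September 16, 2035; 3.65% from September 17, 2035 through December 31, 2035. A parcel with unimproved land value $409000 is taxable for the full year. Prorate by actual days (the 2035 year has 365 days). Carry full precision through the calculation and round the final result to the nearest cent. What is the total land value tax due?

$8666.88

January 1 – April 1, 2035: 91 days at 0.75% → $409000 × 0.75% × 91/365 = $764.7740
April 2 – May 30, 2035: 59 days at 1.7% → $409000 × 1.7% × 59/365 = $1123.9096
May 31 – September 16, 2035: 109 days at 2% → $409000 × 2% × 109/365 = $2442.7945
September 17 – December 31, 2035: 106 days at 3.65% → $409000 × 3.65% × 106/365 = $4335.4000
Total = $8666.8781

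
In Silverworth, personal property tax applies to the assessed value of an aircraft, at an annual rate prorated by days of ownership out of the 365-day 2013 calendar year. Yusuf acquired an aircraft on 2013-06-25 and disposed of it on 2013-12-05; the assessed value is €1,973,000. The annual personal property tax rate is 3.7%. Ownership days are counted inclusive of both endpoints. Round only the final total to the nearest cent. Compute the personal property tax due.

Days held (2013-06-25 to 2013-12-05): 164 out of 365
Tax = €1,973,000 × 3.7% × 164/365 = €32,800.4493

€32,800.45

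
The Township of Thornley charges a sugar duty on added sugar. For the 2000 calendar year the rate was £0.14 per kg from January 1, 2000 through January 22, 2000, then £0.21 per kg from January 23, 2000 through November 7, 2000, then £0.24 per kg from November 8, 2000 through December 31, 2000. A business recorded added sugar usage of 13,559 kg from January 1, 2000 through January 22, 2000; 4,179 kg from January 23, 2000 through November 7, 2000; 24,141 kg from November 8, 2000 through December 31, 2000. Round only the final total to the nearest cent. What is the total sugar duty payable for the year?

January 1 – January 22, 2000: 13,559 kg at £0.14/kg → £1898.26
January 23 – November 7, 2000: 4,179 kg at £0.21/kg → £877.59
November 8 – December 31, 2000: 24,141 kg at £0.24/kg → £5793.84

£8569.69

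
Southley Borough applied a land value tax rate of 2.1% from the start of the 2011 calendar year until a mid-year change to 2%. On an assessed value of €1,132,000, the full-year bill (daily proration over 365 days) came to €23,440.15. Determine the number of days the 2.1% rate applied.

Let d = days at the first rate; then 365 − d days at the second rate.
€1,132,000 × [2.1%·d + 2%·(365−d)] / 365 = €23,440.15
Solving gives d = 258, so the new rate took effect on September 16, 2011.

258 days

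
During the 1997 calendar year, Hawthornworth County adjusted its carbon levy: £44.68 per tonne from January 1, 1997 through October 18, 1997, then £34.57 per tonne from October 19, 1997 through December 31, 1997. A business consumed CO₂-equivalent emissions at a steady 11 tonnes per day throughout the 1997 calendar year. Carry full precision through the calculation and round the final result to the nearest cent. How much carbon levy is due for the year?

January 1 – October 18, 1997: 291 days × 11 tonnes/day = 3,201 tonnes at £44.68/tonne → £143020.68
October 19 – December 31, 1997: 74 days × 11 tonnes/day = 814 tonnes at £34.57/tonne → £28139.98

£171160.66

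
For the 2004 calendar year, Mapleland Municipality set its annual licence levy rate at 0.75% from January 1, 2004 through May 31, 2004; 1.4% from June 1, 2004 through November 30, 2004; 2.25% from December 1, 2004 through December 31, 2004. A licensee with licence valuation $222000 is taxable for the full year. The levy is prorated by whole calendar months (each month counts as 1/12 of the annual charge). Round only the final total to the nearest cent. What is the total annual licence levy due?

January 1 – May 31, 2004: 5 months at 0.75% → $222000 × 0.75% × 5/12 = $693.7500
June 1 – November 30, 2004: 6 months at 1.4% → $222000 × 1.4% × 6/12 = $1554.0000
December 1 – December 31, 2004: 1 month at 2.25% → $222000 × 2.25% × 1/12 = $416.2500
Total = $2664.0000

$2664.00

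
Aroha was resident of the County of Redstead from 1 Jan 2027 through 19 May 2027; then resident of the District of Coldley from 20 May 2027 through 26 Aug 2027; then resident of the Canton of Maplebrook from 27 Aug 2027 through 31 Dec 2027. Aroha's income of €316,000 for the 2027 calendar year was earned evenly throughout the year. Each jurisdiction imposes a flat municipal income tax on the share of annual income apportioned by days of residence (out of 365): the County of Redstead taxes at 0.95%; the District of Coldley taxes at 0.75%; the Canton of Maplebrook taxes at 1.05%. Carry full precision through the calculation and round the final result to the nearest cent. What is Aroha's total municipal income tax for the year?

€2,940.53

The County of Redstead, 1 Jan – 19 May 2027: 139 days → €316,000 × 0.95% × 139/365 = €1,143.2274
The District of Coldley, 20 May – 26 Aug 2027: 99 days → €316,000 × 0.75% × 99/365 = €642.8219
The Canton of Maplebrook, 27 Aug – 31 Dec 2027: 127 days → €316,000 × 1.05% × 127/365 = €1,154.4822
Total = €2,940.5315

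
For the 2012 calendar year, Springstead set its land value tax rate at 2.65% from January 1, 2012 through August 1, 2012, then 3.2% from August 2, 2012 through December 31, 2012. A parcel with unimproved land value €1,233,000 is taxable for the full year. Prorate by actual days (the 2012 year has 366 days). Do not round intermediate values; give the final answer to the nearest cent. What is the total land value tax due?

January 1 – August 1, 2012: 214 days at 2.65% → €1,233,000 × 2.65% × 214/366 = €19,104.7623
August 2 – December 31, 2012: 152 days at 3.2% → €1,233,000 × 3.2% × 152/366 = €16,386.0984
Total = €35,490.8607

€35,490.86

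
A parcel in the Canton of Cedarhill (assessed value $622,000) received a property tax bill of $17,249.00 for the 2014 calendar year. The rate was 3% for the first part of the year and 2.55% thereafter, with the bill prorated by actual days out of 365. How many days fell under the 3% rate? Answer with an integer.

Let d = days at the first rate; then 365 − d days at the second rate.
$622,000 × [3%·d + 2.55%·(365−d)] / 365 = $17,249.00
Solving gives d = 181, so the new rate took effect on 1 Jul 2014.

181 days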